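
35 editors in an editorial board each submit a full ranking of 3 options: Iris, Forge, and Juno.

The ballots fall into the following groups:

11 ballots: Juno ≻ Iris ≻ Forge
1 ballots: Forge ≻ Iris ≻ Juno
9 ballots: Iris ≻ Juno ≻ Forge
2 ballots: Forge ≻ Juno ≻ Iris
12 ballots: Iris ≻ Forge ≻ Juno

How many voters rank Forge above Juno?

15

Ballots ranking Forge above Juno: 1+2+12 = 15.
Ballots ranking Juno above Forge: 11+9 = 20.
So 15 of 35 voters prefer Forge to Juno.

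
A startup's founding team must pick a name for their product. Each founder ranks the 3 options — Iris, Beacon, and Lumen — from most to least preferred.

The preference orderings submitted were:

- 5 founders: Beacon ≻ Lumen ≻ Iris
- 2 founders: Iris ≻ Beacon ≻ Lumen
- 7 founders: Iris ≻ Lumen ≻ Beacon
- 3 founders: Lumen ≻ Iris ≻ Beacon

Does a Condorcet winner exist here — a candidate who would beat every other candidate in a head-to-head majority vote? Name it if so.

Iris

Head-to-head results (17 voters total):
Iris vs Beacon: Iris wins 12–5.
Iris vs Lumen: Iris wins 9–8.
Beacon vs Lumen: Lumen wins 10–7.
Iris beats each rival — Beacon (12–5), Lumen (9–8) — so Iris is the Condorcet winner.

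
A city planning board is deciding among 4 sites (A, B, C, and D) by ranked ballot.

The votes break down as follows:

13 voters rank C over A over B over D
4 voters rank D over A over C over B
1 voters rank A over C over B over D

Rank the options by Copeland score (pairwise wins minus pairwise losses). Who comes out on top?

C

Pairwise results:
  A vs B: A wins 18–0.
  A vs C: C wins 13–5.
  A vs D: A wins 14–4.
  B vs C: C wins 18–0.
  B vs D: B wins 14–4.
  C vs D: C wins 14–4.
Copeland scores (wins − losses):
  A: 2 − 1 = 1
  B: 1 − 2 = -1
  C: 3 − 0 = 3
  D: 0 − 3 = -3
C has the best Copeland score.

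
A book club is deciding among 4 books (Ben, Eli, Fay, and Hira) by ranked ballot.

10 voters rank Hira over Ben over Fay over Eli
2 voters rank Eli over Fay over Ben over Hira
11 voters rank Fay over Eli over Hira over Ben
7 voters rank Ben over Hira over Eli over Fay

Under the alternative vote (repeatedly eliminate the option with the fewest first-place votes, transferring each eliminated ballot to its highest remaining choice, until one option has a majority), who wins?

Round 1: Fay 11, Hira 10, Ben 7, Eli 2. Eli has the fewest and is eliminated.
Round 2: Fay 13, Hira 10, Ben 7. Ben has the fewest and is eliminated.
Round 3: Hira 17, Fay 13. Hira has a majority.

Hira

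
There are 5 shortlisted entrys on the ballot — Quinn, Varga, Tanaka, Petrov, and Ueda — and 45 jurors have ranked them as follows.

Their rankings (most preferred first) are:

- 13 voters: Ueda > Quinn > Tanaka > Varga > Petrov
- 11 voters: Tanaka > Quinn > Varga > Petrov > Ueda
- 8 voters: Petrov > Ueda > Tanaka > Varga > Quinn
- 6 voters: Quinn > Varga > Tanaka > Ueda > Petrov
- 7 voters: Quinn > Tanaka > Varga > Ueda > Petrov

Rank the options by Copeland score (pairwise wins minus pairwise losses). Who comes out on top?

Pairwise results:
  Quinn vs Varga: Quinn wins 37–8.
  Quinn vs Tanaka: Quinn wins 26–19.
  Quinn vs Petrov: Quinn wins 37–8.
  Quinn vs Ueda: Quinn wins 24–21.
  Varga vs Tanaka: Tanaka wins 39–6.
  Varga vs Petrov: Varga wins 37–8.
  Varga vs Ueda: Varga wins 24–21.
  Tanaka vs Petrov: Tanaka wins 37–8.
  Tanaka vs Ueda: Tanaka wins 24–21.
  Petrov vs Ueda: Ueda wins 26–19.
Copeland scores (wins − losses):
  Quinn: 4 − 0 = 4
  Varga: 2 − 2 = 0
  Tanaka: 3 − 1 = 2
  Petrov: 0 − 4 = -4
  Ueda: 1 − 3 = -2
Quinn has the best Copeland score.

Quinn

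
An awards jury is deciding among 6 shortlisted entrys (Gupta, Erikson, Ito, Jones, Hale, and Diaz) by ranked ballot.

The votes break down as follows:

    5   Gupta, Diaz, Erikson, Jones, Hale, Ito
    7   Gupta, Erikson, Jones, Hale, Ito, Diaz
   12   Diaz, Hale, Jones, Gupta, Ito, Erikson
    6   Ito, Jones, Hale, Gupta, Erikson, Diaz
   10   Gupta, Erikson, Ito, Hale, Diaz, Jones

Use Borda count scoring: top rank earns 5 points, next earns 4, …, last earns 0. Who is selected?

Borda scores:
  Gupta: 5·5 + 7·5 + 12·2 + 6·2 + 10·5 = 146
  Erikson: 5·3 + 7·4 + 12·0 + 6·1 + 10·4 = 89
  Ito: 5·0 + 7·1 + 12·1 + 6·5 + 10·3 = 79
  Jones: 5·2 + 7·3 + 12·3 + 6·4 + 10·0 = 91
  Hale: 5·1 + 7·2 + 12·4 + 6·3 + 10·2 = 105
  Diaz: 5·4 + 7·0 + 12·5 + 6·0 + 10·1 = 90
Gupta has the highest total.

Gupta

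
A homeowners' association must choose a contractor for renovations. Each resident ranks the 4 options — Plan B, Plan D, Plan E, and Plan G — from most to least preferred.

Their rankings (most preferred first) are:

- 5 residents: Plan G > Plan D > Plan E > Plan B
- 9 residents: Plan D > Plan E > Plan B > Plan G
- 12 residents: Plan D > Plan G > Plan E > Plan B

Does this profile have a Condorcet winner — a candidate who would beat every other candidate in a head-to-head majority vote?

Yes

Head-to-head results (26 voters total):
Plan B vs Plan D: Plan D wins 26–0.
Plan B vs Plan E: Plan E wins 26–0.
Plan B vs Plan G: Plan G wins 17–9.
Plan D vs Plan E: Plan D wins 26–0.
Plan D vs Plan G: Plan D wins 21–5.
Plan E vs Plan G: Plan G wins 17–9.
Plan D beats each rival — Plan B (26–0), Plan E (26–0), Plan G (21–5) — so Plan D is the Condorcet winner.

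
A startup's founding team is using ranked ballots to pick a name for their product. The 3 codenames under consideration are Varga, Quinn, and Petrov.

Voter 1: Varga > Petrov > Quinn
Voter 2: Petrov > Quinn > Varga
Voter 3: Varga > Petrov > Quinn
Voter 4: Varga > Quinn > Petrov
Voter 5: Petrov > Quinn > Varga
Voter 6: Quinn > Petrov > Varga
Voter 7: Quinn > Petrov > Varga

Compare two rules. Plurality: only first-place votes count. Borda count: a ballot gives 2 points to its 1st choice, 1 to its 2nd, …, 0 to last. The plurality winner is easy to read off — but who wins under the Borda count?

Plurality first-place counts: Varga 3, Quinn 2, Petrov 2 → Varga.
Borda totals: Varga 6, Quinn 7, Petrov 8 → Petrov.

Petrov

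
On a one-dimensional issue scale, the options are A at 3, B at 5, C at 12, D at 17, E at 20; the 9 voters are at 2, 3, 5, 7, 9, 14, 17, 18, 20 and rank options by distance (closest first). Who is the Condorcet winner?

With single-peaked preferences on a line, the Condorcet winner is the candidate closest to the median voter.
The median voter (position 9) is closest to C at 12.
Check: C vs A — voters closer to C: 5 of 9.

C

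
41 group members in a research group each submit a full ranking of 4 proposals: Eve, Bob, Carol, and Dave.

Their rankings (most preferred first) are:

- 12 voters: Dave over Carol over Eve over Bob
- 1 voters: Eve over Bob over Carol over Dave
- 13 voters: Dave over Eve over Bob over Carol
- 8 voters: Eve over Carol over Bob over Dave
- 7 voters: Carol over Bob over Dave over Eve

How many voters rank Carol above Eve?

Ballots ranking Carol above Eve: 12+7 = 19.
Ballots ranking Eve above Carol: 1+13+8 = 22.
So 19 of 41 voters prefer Carol to Eve.

19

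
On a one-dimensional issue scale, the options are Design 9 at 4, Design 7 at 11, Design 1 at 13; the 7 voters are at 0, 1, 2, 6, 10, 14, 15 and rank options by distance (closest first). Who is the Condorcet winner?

With single-peaked preferences on a line, the Condorcet winner is the candidate closest to the median voter.
The median voter (position 6) is closest to Design 9 at 4.
Check: Design 9 vs Design 1 — voters closer to Design 9: 4 of 7.

Design 9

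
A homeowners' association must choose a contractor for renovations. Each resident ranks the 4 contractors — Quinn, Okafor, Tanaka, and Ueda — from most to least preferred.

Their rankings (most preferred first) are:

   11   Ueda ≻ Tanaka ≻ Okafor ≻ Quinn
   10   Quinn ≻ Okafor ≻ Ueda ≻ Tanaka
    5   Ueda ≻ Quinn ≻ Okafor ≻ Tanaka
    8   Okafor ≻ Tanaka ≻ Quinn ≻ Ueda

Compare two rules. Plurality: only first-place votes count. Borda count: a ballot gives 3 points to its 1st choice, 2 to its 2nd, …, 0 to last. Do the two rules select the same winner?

Plurality first-place counts: Quinn 10, Okafor 8, Tanaka 0, Ueda 16 → Ueda.
Borda totals: Quinn 48, Okafor 60, Tanaka 38, Ueda 58 → Okafor.
The two rules disagree: plurality picks Ueda, Borda picks Okafor.

No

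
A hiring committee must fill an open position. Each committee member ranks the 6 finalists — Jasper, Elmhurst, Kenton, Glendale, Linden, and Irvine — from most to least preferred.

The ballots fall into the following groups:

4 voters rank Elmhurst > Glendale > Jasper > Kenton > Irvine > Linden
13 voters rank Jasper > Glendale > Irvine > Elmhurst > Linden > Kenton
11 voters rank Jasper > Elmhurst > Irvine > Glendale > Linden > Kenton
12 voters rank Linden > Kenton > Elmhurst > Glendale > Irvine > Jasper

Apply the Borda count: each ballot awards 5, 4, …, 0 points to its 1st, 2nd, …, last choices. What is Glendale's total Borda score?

Borda scores:
  Jasper: 4·3 + 13·5 + 11·5 + 12·0 = 132
  Elmhurst: 4·5 + 13·2 + 11·4 + 12·3 = 126
  Kenton: 4·2 + 13·0 + 11·0 + 12·4 = 56
  Glendale: 4·4 + 13·4 + 11·2 + 12·2 = 114
  Linden: 4·0 + 13·1 + 11·1 + 12·5 = 84
  Irvine: 4·1 + 13·3 + 11·3 + 12·1 = 88

114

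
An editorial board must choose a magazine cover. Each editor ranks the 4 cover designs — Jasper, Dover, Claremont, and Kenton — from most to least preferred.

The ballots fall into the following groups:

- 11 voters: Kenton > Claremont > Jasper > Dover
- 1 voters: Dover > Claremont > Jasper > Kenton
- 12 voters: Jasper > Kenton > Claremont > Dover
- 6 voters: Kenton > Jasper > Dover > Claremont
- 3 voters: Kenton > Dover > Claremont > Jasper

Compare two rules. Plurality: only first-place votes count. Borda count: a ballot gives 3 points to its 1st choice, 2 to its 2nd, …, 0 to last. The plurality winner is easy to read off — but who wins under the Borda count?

Kenton

Plurality first-place counts: Jasper 12, Dover 1, Claremont 0, Kenton 20 → Kenton.
Borda totals: Jasper 60, Dover 15, Claremont 39, Kenton 84 → Kenton.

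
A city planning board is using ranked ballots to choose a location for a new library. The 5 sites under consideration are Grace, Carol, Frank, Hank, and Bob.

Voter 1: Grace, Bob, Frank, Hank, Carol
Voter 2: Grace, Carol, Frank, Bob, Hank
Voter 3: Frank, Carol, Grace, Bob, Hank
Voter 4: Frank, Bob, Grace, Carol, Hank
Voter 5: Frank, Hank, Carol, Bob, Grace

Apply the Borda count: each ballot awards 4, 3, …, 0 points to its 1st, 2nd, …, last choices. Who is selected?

Frank

Borda scores:
  Grace: 4 + 4 + 2 + 2 + 0 = 12
  Carol: 0 + 3 + 3 + 1 + 2 = 9
  Frank: 2 + 2 + 4 + 4 + 4 = 16
  Hank: 1 + 0 + 0 + 0 + 3 = 4
  Bob: 3 + 1 + 1 + 3 + 1 = 9
Frank has the highest total.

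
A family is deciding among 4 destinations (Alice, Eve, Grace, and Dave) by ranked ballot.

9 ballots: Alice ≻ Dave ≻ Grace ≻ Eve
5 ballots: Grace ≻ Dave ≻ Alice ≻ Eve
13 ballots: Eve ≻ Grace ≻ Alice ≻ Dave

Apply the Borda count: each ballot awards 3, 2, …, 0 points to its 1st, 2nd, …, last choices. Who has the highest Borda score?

Grace

Borda scores:
  Alice: 9·3 + 5·1 + 13·1 = 45
  Eve: 9·0 + 5·0 + 13·3 = 39
  Grace: 9·1 + 5·3 + 13·2 = 50
  Dave: 9·2 + 5·2 + 13·0 = 28
Grace has the highest total.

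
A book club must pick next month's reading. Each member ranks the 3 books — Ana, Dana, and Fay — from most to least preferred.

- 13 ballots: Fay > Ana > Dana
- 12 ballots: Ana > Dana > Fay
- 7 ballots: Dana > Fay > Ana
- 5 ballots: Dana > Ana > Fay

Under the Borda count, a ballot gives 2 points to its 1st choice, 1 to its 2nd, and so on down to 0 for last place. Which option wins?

Ana

Borda scores:
  Ana: 13·1 + 12·2 + 7·0 + 5·1 = 42
  Dana: 13·0 + 12·1 + 7·2 + 5·2 = 36
  Fay: 13·2 + 12·0 + 7·1 + 5·0 = 33
Ana has the highest total.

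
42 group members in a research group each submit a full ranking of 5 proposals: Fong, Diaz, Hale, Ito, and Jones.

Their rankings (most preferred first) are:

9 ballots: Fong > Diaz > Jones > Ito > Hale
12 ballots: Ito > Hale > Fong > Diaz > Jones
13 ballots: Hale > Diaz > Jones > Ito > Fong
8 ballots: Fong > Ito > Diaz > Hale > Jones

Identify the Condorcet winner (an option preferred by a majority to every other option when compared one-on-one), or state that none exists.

Head-to-head results (42 voters total):
Fong vs Diaz: Fong wins 29–13.
Fong vs Hale: Hale wins 25–17.
Fong vs Ito: Ito wins 25–17.
Fong vs Jones: Fong wins 29–13.
Diaz vs Hale: Hale wins 25–17.
Diaz vs Ito: Diaz wins 22–20.
Diaz vs Jones: Diaz wins 42–0.
Hale vs Ito: Ito wins 29–13.
Hale vs Jones: Hale wins 33–9.
Ito vs Jones: Jones wins 22–20.
No candidate beats all others: Fong beats Diaz beats Ito beats Fong, a majority cycle.

No Condorcet winner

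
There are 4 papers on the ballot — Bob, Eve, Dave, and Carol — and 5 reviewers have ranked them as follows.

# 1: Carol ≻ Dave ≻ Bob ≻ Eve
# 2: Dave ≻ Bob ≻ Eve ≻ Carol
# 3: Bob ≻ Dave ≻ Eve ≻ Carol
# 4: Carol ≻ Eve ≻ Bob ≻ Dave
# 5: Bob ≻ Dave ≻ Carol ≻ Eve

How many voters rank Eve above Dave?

1

Ballots ranking Eve above Dave: 1.
Ballots ranking Dave above Eve: 4.
So 1 of 5 voters prefer Eve to Dave.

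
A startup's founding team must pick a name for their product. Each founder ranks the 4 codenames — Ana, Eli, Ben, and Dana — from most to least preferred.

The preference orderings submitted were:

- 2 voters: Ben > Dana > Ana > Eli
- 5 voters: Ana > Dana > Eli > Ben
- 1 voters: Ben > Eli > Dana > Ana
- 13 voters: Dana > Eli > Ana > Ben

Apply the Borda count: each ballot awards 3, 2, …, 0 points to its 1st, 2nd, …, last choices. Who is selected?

Borda scores:
  Ana: 2·1 + 5·3 + 0 + 13·1 = 30
  Eli: 2·0 + 5·1 + 2 + 13·2 = 33
  Ben: 2·3 + 5·0 + 3 + 13·0 = 9
  Dana: 2·2 + 5·2 + 1 + 13·3 = 54
Dana has the highest total.

Dana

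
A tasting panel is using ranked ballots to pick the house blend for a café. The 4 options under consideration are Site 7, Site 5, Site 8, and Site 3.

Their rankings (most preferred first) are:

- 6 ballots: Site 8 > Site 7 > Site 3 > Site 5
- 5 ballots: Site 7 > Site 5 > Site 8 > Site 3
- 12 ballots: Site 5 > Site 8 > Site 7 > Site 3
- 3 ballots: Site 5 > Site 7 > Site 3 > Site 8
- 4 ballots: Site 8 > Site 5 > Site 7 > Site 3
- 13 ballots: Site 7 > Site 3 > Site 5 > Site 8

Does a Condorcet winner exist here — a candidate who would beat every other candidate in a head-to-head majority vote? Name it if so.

No Condorcet winner

Head-to-head results (43 voters total):
Site 7 vs Site 5: Site 7 wins 24–19.
Site 7 vs Site 8: Site 8 wins 22–21.
Site 7 vs Site 3: Site 7 wins 43–0.
Site 5 vs Site 8: Site 5 wins 33–10.
Site 5 vs Site 3: Site 5 wins 24–19.
Site 8 vs Site 3: Site 8 wins 27–16.
No candidate beats all others: Site 7 beats Site 5 beats Site 8 beats Site 7, a majority cycle.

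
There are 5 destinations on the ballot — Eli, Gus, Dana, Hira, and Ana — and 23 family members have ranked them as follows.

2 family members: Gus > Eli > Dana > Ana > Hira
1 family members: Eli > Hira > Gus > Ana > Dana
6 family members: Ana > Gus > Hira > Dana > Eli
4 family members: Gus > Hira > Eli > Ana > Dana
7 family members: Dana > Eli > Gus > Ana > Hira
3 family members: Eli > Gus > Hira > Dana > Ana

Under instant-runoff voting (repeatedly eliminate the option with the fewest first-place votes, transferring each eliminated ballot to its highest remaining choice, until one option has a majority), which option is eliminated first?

Hira

Round 1: Dana 7, Gus 6, Ana 6, Eli 4, Hira 0. Hira has the fewest and is eliminated.
Round 2: Dana 7, Gus 6, Ana 6, Eli 4. Eli has the fewest and is eliminated.
Round 3: Gus 10, Dana 7, Ana 6. Ana has the fewest and is eliminated.
Round 4: Gus 16, Dana 7. Gus has a majority.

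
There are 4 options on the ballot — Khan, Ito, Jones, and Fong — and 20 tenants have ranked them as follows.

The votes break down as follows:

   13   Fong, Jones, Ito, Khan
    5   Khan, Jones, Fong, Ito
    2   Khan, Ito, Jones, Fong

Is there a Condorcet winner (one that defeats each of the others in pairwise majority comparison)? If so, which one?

Head-to-head results (20 voters total):
Khan vs Ito: Ito wins 13–7.
Khan vs Jones: Jones wins 13–7.
Khan vs Fong: Fong wins 13–7.
Ito vs Jones: Jones wins 18–2.
Ito vs Fong: Fong wins 18–2.
Jones vs Fong: Fong wins 13–7.
Fong beats each rival — Khan (13–7), Ito (18–2), Jones (13–7) — so Fong is the Condorcet winner.

Fong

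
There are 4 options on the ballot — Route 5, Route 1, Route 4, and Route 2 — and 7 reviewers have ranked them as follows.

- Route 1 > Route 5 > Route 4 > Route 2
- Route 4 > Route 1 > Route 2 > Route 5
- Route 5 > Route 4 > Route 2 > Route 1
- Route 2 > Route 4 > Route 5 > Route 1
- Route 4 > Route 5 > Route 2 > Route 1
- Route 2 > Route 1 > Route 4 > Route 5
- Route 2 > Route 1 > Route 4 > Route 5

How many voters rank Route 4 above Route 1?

4

Ballots ranking Route 4 above Route 1: 4.
Ballots ranking Route 1 above Route 4: 3.
So 4 of 7 voters prefer Route 4 to Route 1.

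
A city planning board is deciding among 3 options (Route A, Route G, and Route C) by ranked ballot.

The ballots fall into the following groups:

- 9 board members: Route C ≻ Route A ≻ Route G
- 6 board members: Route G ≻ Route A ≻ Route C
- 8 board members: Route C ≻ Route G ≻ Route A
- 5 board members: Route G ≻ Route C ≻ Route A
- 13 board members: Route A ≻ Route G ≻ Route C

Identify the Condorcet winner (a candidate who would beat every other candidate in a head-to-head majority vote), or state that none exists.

Head-to-head results (41 voters total):
Route A vs Route G: Route A wins 22–19.
Route A vs Route C: Route C wins 22–19.
Route G vs Route C: Route G wins 24–17.
No candidate beats all others: Route A beats Route G beats Route C beats Route A, a majority cycle.

There is no Condorcet winner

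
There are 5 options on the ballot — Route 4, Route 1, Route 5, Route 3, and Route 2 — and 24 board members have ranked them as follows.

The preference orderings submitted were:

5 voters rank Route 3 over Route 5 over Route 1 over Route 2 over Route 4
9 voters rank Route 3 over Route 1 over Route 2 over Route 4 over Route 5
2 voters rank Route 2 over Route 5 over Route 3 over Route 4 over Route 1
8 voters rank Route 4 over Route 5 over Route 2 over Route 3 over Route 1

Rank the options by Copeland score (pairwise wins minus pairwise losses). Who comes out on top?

Pairwise results:
  Route 4 vs Route 1: Route 1 wins 14–10.
  Route 4 vs Route 5: Route 4 wins 17–7.
  Route 4 vs Route 3: Route 3 wins 16–8.
  Route 4 vs Route 2: Route 2 wins 16–8.
  Route 1 vs Route 5: Route 5 wins 15–9.
  Route 1 vs Route 3: Route 3 wins 24–0.
  Route 1 vs Route 2: Route 1 wins 14–10.
  Route 5 vs Route 3: Route 3 wins 14–10.
  Route 5 vs Route 2: Route 5 wins 13–11.
  Route 3 vs Route 2: Route 3 wins 14–10.
Copeland scores (wins − losses):
  Route 4: 1 − 3 = -2
  Route 1: 2 − 2 = 0
  Route 5: 2 − 2 = 0
  Route 3: 4 − 0 = 4
  Route 2: 1 − 3 = -2
Route 3 has the best Copeland score.

Route 3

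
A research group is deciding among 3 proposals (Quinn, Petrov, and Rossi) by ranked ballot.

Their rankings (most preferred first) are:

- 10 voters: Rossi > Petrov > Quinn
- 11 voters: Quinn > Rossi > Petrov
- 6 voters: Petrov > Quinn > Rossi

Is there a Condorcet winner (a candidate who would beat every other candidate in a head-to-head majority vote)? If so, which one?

Head-to-head results (27 voters total):
Quinn vs Petrov: Petrov wins 16–11.
Quinn vs Rossi: Quinn wins 17–10.
Petrov vs Rossi: Rossi wins 21–6.
No candidate beats all others: Quinn beats Rossi beats Petrov beats Quinn, a majority cycle.

There is no Condorcet winner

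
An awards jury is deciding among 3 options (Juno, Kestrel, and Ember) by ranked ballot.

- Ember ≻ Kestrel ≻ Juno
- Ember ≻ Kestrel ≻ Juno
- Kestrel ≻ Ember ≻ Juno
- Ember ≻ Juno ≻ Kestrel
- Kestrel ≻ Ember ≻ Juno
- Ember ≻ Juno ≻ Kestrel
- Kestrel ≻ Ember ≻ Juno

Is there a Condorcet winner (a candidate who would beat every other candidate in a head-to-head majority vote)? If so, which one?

Head-to-head results (7 voters total):
Juno vs Kestrel: Kestrel wins 5–2.
Juno vs Ember: Ember wins 7–0.
Kestrel vs Ember: Ember wins 4–3.
Ember beats each rival — Juno (7–0), Kestrel (4–3) — so Ember is the Condorcet winner.

Ember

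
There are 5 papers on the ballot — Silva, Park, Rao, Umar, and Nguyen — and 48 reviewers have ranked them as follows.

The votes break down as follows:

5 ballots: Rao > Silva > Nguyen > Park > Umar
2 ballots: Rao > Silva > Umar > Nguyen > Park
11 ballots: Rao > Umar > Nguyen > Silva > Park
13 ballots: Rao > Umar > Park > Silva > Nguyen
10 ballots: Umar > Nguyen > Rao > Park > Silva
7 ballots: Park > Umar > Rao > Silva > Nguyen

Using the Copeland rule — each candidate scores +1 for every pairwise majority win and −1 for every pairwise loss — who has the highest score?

Pairwise results:
  Silva vs Park: Park wins 30–18.
  Silva vs Rao: Rao wins 48–0.
  Silva vs Umar: Umar wins 41–7.
  Silva vs Nguyen: Silva wins 27–21.
  Park vs Rao: Rao wins 41–7.
  Park vs Umar: Umar wins 36–12.
  Park vs Nguyen: Nguyen wins 28–20.
  Rao vs Umar: Rao wins 31–17.
  Rao vs Nguyen: Rao wins 38–10.
  Umar vs Nguyen: Umar wins 43–5.
Copeland scores (wins − losses):
  Silva: 1 − 3 = -2
  Park: 1 − 3 = -2
  Rao: 4 − 0 = 4
  Umar: 3 − 1 = 2
  Nguyen: 1 − 3 = -2
Rao has the best Copeland score.

Rao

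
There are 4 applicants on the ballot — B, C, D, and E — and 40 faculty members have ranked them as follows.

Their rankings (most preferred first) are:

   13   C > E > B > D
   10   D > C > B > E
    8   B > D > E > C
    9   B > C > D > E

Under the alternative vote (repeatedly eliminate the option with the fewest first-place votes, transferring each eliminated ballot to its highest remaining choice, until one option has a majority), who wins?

C

Round 1: B 17, C 13, D 10, E 0. E has the fewest and is eliminated.
Round 2: B 17, C 13, D 10. D has the fewest and is eliminated.
Round 3: C 23, B 17. C has a majority.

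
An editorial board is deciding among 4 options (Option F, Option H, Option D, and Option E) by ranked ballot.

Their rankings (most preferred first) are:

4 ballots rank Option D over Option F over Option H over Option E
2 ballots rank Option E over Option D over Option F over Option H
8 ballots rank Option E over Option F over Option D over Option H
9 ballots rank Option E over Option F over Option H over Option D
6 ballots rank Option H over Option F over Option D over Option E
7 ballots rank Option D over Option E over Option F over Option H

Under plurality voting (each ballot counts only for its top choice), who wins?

First-place vote totals:
  Option F: 0
  Option H: 6
  Option D: 11
  Option E: 19
Option E has the most first-place votes.

Option E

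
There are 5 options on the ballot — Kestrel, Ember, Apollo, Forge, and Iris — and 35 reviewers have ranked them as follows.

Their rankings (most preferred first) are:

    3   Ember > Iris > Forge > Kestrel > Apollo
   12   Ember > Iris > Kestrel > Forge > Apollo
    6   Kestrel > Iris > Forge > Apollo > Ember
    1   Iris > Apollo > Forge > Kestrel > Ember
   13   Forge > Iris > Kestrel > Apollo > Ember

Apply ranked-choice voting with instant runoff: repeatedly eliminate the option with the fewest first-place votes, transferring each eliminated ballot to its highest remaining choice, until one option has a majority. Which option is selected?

Forge

Round 1: Ember 15, Forge 13, Kestrel 6, Iris 1, Apollo 0. Apollo has the fewest and is eliminated.
Round 2: Ember 15, Forge 13, Kestrel 6, Iris 1. Iris has the fewest and is eliminated.
Round 3: Ember 15, Forge 14, Kestrel 6. Kestrel has the fewest and is eliminated.
Round 4: Forge 20, Ember 15. Forge has a majority.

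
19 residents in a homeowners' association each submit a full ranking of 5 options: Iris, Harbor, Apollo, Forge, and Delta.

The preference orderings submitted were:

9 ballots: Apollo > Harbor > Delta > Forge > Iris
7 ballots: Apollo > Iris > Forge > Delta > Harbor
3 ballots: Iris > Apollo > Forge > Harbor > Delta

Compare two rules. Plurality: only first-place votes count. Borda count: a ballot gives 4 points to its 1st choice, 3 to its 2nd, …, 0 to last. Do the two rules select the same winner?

Yes

Plurality first-place counts: Iris 3, Harbor 0, Apollo 16, Forge 0, Delta 0 → Apollo.
Borda totals: Iris 33, Harbor 30, Apollo 73, Forge 29, Delta 25 → Apollo.
The two rules agree on Apollo.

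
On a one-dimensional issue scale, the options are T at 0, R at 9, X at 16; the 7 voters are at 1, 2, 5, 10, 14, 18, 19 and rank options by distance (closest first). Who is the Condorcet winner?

With single-peaked preferences on a line, the Condorcet winner is the candidate closest to the median voter.
The median voter (position 10) is closest to R at 9.
Check: R vs X — voters closer to R: 4 of 7.

R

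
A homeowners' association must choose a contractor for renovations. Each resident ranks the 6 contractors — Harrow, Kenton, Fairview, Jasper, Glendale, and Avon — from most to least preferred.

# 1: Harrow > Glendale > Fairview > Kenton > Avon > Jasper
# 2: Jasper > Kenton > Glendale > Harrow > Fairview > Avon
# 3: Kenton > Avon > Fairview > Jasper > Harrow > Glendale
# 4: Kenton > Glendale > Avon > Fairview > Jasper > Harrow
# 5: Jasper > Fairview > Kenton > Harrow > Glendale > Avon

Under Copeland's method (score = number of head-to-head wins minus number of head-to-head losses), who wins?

Pairwise results:
  Harrow vs Kenton: Kenton wins 4–1.
  Harrow vs Fairview: Fairview wins 3–2.
  Harrow vs Jasper: Jasper wins 4–1.
  Harrow vs Glendale: Harrow wins 3–2.
  Harrow vs Avon: Harrow wins 3–2.
  Kenton vs Fairview: Kenton wins 3–2.
  Kenton vs Jasper: Kenton wins 3–2.
  Kenton vs Glendale: Kenton wins 4–1.
  Kenton vs Avon: Kenton wins 5–0.
  Fairview vs Jasper: Fairview wins 3–2.
  Fairview vs Glendale: Glendale wins 3–2.
  Fairview vs Avon: Fairview wins 3–2.
  Jasper vs Glendale: Jasper wins 3–2.
  Jasper vs Avon: Avon wins 3–2.
  Glendale vs Avon: Glendale wins 4–1.
Copeland scores (wins − losses):
  Harrow: 2 − 3 = -1
  Kenton: 5 − 0 = 5
  Fairview: 3 − 2 = 1
  Jasper: 2 − 3 = -1
  Glendale: 2 − 3 = -1
  Avon: 1 − 4 = -3
Kenton has the best Copeland score.

Kenton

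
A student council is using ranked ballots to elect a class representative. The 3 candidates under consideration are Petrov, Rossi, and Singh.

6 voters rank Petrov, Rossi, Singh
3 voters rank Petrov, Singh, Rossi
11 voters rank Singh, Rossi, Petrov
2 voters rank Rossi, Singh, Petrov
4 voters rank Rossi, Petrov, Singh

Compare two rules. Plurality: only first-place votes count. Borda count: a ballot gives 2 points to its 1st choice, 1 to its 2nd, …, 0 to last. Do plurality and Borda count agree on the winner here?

Plurality first-place counts: Petrov 9, Rossi 6, Singh 11 → Singh.
Borda totals: Petrov 22, Rossi 29, Singh 27 → Rossi.
The two rules disagree: plurality picks Singh, Borda picks Rossi.

No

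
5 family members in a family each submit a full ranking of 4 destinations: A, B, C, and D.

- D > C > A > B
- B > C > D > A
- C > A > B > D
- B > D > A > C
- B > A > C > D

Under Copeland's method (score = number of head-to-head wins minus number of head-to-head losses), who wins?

B

Pairwise results:
  A vs B: B wins 3–2.
  A vs C: C wins 3–2.
  A vs D: D wins 3–2.
  B vs C: B wins 3–2.
  B vs D: B wins 4–1.
  C vs D: C wins 3–2.
Copeland scores (wins − losses):
  A: 0 − 3 = -3
  B: 3 − 0 = 3
  C: 2 − 1 = 1
  D: 1 − 2 = -1
B has the best Copeland score.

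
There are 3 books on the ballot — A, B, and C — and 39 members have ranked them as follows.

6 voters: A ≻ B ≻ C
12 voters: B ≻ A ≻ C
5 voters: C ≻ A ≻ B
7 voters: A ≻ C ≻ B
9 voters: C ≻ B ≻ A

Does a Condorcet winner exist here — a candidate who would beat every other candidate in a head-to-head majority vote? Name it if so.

There is no Condorcet winner

Head-to-head results (39 voters total):
A vs B: B wins 21–18.
A vs C: A wins 25–14.
B vs C: C wins 21–18.
No candidate beats all others: A beats C beats B beats A, a majority cycle.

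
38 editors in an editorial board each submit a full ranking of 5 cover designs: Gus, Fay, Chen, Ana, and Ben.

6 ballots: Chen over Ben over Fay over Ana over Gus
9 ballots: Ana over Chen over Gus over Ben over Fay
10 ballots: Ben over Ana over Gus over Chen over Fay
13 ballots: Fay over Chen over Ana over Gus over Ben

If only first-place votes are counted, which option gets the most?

First-place vote totals:
  Gus: 0
  Fay: 13
  Chen: 6
  Ana: 9
  Ben: 10
Fay has the most first-place votes.

Fay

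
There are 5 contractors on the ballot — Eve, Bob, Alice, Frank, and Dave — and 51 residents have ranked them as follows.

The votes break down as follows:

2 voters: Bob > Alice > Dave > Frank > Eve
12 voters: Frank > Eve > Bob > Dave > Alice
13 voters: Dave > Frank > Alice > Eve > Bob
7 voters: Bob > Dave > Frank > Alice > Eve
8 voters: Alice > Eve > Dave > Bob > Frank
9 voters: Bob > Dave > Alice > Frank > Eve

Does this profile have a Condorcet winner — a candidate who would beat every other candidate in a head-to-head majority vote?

Head-to-head results (51 voters total):
Eve vs Bob: Eve wins 33–18.
Eve vs Alice: Alice wins 39–12.
Eve vs Frank: Frank wins 43–8.
Eve vs Dave: Dave wins 31–20.
Bob vs Alice: Bob wins 30–21.
Bob vs Frank: Bob wins 26–25.
Bob vs Dave: Bob wins 30–21.
Alice vs Frank: Frank wins 32–19.
Alice vs Dave: Dave wins 41–10.
Frank vs Dave: Dave wins 39–12.
No candidate beats all others: Eve beats Bob beats Alice beats Eve, a majority cycle.

No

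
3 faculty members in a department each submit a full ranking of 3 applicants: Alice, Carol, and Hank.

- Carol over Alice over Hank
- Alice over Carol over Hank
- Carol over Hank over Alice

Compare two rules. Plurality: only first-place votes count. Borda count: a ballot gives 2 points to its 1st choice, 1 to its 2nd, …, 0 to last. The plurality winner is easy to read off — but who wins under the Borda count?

Plurality first-place counts: Alice 1, Carol 2, Hank 0 → Carol.
Borda totals: Alice 3, Carol 5, Hank 1 → Carol.

Carol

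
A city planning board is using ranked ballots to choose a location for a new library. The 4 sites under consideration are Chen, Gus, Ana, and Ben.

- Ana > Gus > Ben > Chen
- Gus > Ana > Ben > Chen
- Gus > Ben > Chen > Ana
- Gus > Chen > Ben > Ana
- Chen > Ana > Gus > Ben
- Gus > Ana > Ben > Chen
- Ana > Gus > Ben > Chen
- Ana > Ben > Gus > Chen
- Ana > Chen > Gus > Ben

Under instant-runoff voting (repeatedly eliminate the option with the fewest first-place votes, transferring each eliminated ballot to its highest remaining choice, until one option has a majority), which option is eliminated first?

Round 1: Gus 4, Ana 4, Chen 1, Ben 0. Ben has the fewest and is eliminated.
Round 2: Gus 4, Ana 4, Chen 1. Chen has the fewest and is eliminated.
Round 3: Ana 5, Gus 4. Ana has a majority.

Ben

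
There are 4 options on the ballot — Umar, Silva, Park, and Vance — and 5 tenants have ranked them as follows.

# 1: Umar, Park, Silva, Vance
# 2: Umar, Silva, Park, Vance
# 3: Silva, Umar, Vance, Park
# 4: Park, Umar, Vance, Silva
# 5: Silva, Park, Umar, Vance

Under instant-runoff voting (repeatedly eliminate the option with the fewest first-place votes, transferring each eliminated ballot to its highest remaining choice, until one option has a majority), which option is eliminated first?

Vance

Round 1: Umar 2, Silva 2, Park 1, Vance 0. Vance has the fewest and is eliminated.
Round 2: Umar 2, Silva 2, Park 1. Park has the fewest and is eliminated.
Round 3: Umar 3, Silva 2. Umar has a majority.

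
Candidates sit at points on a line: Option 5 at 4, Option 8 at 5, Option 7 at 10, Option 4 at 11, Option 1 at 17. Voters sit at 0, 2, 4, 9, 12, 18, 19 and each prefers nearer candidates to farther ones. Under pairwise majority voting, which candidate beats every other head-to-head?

With single-peaked preferences on a line, the Condorcet winner is the candidate closest to the median voter.
The median voter (position 9) is closest to Option 7 at 10.
Check: Option 7 vs Option 5 — voters closer to Option 7: 4 of 7.

Option 7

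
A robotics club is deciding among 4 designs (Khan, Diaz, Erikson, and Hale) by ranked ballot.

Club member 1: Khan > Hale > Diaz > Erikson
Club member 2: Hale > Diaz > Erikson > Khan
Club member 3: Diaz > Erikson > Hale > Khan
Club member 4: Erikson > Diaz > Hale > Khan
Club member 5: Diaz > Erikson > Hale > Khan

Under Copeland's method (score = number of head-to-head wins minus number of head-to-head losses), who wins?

Pairwise results:
  Khan vs Diaz: Diaz wins 4–1.
  Khan vs Erikson: Erikson wins 4–1.
  Khan vs Hale: Hale wins 4–1.
  Diaz vs Erikson: Diaz wins 4–1.
  Diaz vs Hale: Diaz wins 3–2.
  Erikson vs Hale: Erikson wins 3–2.
Copeland scores (wins − losses):
  Khan: 0 − 3 = -3
  Diaz: 3 − 0 = 3
  Erikson: 2 − 1 = 1
  Hale: 1 − 2 = -1
Diaz has the best Copeland score.

Diaz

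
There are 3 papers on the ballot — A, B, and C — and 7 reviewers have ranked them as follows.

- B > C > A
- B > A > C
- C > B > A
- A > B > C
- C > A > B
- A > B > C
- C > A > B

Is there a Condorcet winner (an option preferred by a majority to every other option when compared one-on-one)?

Head-to-head results (7 voters total):
A vs B: A wins 4–3.
A vs C: C wins 4–3.
B vs C: B wins 4–3.
No candidate beats all others: A beats B beats C beats A, a majority cycle.

No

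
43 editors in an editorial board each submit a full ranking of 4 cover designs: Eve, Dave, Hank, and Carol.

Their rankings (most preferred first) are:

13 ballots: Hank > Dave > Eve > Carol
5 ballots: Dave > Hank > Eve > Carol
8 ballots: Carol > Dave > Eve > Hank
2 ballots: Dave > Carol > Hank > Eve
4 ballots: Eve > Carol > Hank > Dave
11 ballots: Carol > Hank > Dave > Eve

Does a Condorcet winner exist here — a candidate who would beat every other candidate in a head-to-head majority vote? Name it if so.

There is no Condorcet winner

Head-to-head results (43 voters total):
Eve vs Dave: Dave wins 39–4.
Eve vs Hank: Hank wins 31–12.
Eve vs Carol: Eve wins 22–21.
Dave vs Hank: Hank wins 28–15.
Dave vs Carol: Carol wins 23–20.
Hank vs Carol: Carol wins 25–18.
No candidate beats all others: Eve beats Carol beats Dave beats Eve, a majority cycle.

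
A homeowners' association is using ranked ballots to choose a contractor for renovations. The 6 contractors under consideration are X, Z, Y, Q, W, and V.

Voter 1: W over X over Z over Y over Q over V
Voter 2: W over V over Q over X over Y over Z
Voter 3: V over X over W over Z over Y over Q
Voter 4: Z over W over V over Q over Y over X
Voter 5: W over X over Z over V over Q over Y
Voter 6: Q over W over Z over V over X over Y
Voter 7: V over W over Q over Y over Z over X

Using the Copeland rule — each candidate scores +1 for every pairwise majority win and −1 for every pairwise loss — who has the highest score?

W

Pairwise results:
  X vs Z: X wins 4–3.
  X vs Y: X wins 5–2.
  X vs Q: Q wins 4–3.
  X vs W: W wins 6–1.
  X vs V: V wins 5–2.
  Z vs Y: Z wins 5–2.
  Z vs Q: Z wins 4–3.
  Z vs W: W wins 6–1.
  Z vs V: Z wins 4–3.
  Y vs Q: Q wins 5–2.
  Y vs W: W wins 7–0.
  Y vs V: V wins 6–1.
  Q vs W: W wins 6–1.
  Q vs V: V wins 5–2.
  W vs V: W wins 5–2.
Copeland scores (wins − losses):
  X: 2 − 3 = -1
  Z: 3 − 2 = 1
  Y: 0 − 5 = -5
  Q: 2 − 3 = -1
  W: 5 − 0 = 5
  V: 3 − 2 = 1
W has the best Copeland score.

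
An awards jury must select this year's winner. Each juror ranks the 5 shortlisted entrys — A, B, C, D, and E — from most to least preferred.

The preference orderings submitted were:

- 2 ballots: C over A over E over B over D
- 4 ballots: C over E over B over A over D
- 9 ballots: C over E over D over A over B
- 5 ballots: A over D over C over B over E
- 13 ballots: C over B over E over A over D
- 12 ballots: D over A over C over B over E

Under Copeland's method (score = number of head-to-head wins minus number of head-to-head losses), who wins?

C

Pairwise results:
  A vs B: A wins 28–17.
  A vs C: C wins 28–17.
  A vs D: A wins 24–21.
  A vs E: E wins 26–19.
  B vs C: C wins 45–0.
  B vs D: D wins 26–19.
  B vs E: B wins 30–15.
  C vs D: C wins 28–17.
  C vs E: C wins 45–0.
  D vs E: E wins 28–17.
Copeland scores (wins − losses):
  A: 2 − 2 = 0
  B: 1 − 3 = -2
  C: 4 − 0 = 4
  D: 1 − 3 = -2
  E: 2 − 2 = 0
C has the best Copeland score.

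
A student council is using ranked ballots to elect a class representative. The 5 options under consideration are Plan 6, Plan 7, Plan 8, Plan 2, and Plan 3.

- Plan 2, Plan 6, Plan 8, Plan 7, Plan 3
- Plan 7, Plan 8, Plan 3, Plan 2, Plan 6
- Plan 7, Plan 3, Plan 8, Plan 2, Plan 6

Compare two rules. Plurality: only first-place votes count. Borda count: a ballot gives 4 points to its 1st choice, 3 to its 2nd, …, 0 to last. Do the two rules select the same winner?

Plurality first-place counts: Plan 6 0, Plan 7 2, Plan 8 0, Plan 2 1, Plan 3 0 → Plan 7.
Borda totals: Plan 6 3, Plan 7 9, Plan 8 7, Plan 2 6, Plan 3 5 → Plan 7.
The two rules agree on Plan 7.

Yes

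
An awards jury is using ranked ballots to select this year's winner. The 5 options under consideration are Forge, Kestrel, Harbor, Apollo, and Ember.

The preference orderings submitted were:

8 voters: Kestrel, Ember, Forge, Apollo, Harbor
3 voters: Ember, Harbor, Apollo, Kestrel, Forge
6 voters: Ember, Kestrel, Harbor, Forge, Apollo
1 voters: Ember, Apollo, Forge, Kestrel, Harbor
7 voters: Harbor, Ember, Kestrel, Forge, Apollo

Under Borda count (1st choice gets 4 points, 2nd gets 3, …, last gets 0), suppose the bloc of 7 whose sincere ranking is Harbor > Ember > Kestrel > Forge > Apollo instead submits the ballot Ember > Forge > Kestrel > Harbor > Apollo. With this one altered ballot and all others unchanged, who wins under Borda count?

Borda totals with the altered ballot: Forge 45, Kestrel 68, Harbor 28, Apollo 17, Ember 92.
The winner is unchanged: still Ember.

Ember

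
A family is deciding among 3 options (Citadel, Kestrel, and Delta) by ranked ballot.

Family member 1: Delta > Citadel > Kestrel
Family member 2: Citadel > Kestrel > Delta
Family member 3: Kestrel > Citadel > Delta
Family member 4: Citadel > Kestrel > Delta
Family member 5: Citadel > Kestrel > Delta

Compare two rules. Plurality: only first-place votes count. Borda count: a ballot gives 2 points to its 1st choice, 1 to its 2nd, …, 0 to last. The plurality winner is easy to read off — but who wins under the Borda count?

Plurality first-place counts: Citadel 3, Kestrel 1, Delta 1 → Citadel.
Borda totals: Citadel 8, Kestrel 5, Delta 2 → Citadel.

Citadel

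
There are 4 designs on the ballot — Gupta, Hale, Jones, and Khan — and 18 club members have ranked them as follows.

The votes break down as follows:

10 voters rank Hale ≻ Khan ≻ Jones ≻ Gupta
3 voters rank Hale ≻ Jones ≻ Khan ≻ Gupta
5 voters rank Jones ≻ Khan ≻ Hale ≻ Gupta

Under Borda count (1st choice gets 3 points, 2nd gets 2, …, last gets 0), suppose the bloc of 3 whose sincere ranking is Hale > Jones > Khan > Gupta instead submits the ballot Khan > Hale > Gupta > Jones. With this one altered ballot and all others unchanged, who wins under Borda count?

Hale

Borda totals with the altered ballot: Gupta 3, Hale 41, Jones 25, Khan 39.
The winner is unchanged: still Hale.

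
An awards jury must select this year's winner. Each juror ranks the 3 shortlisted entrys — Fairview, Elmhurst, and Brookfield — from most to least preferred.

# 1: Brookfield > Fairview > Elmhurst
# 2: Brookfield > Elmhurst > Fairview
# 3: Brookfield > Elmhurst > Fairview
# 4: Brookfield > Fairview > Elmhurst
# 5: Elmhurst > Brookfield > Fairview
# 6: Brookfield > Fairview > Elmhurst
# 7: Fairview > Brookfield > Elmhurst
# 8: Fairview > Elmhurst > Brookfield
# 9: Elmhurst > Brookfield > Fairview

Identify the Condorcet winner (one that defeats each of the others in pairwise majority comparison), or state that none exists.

Brookfield

Head-to-head results (9 voters total):
Fairview vs Elmhurst: Fairview wins 5–4.
Fairview vs Brookfield: Brookfield wins 7–2.
Elmhurst vs Brookfield: Brookfield wins 6–3.
Brookfield beats each rival — Fairview (7–2), Elmhurst (6–3) — so Brookfield is the Condorcet winner.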